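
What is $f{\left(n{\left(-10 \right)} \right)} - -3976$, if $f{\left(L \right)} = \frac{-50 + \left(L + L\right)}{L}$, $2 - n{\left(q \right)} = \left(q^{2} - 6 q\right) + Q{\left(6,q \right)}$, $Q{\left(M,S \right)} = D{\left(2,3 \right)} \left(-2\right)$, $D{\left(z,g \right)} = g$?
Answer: $\frac{302353}{76} \approx 3978.3$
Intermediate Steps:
$Q{\left(M,S \right)} = -6$ ($Q{\left(M,S \right)} = 3 \left(-2\right) = -6$)
$n{\left(q \right)} = 8 - q^{2} + 6 q$ ($n{\left(q \right)} = 2 - \left(\left(q^{2} - 6 q\right) - 6\right) = 2 - \left(-6 + q^{2} - 6 q\right) = 2 + \left(6 - q^{2} + 6 q\right) = 8 - q^{2} + 6 q$)
$f{\left(L \right)} = \frac{-50 + 2 L}{L}$
$f{\left(n{\left(-10 \right)} \right)} - -3976 = \left(2 - \frac{50}{8 - \left(-10\right)^{2} + 6 \left(-10\right)}\right) - -3976 = \left(2 - \frac{50}{8 - 100 - 60}\right) + 3976 = \left(2 - \frac{50}{-152}\right) + 3976 = \left(2 - - \frac{25}{76}\right) + 3976 = \left(2 + \frac{25}{76}\right) + 3976 = \frac{177}{76} + 3976 = \frac{302353}{76}$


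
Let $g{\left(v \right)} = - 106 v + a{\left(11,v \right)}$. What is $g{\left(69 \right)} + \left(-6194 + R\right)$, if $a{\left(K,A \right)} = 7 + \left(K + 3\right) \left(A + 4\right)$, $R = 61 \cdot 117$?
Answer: $-5342$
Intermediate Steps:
$R = 7137$
$a{\left(K,A \right)} = 7 + \left(3 + K\right) \left(4 + A\right)$
$g{\left(v \right)} = 63 - 92 v$ ($g{\left(v \right)} = - 106 v + \left(19 + 3 v + 4 \cdot 11 + v 11\right) = - 106 v + \left(19 + 3 v + 44 + 11 v\right) = - 106 v + \left(63 + 14 v\right) = 63 - 92 v$)
$g{\left(69 \right)} + \left(-6194 + R\right) = \left(63 - 6348\right) + \left(-6194 + 7137\right) = \left(63 - 6348\right) + 943 = -6285 + 943 = -5342$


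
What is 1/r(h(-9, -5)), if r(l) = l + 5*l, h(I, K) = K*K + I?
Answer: 1/96 ≈ 0.010417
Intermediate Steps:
h(I, K) = I + K**2 (h(I, K) = K**2 + I = I + K**2)
r(l) = 6*l
1/r(h(-9, -5)) = 1/(6*(-9 + (-5)**2)) = 1/(6*(-9 + 25)) = 1/(6*16) = 1/96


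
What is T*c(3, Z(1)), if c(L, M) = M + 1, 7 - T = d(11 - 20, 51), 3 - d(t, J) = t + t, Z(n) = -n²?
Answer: 0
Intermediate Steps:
d(t, J) = 3 - 2*t (d(t, J) = 3 - (t + t) = 3 - 2*t)
T = -14 (T = 7 - (3 - 2*(11 - 20)) = 7 - (3 - 2*(-9)) = 7 - (3 + 18) = 7 - 1*21 = 7 - 21 = -14)
c(L, M) = 1 + M
T*c(3, Z(1)) = -14*(1 - 1*1²) = -14*(1 - 1*1) = -14*(1 - 1) = -14*0 = 0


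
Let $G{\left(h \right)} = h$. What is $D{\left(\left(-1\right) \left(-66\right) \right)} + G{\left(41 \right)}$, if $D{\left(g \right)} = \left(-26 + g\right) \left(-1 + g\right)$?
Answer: $2641$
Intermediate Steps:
$D{\left(g \right)} = \left(-1 + g\right) \left(-26 + g\right)$
$D{\left(\left(-1\right) \left(-66\right) \right)} + G{\left(41 \right)} = \left(26 + \left(\left(-1\right) \left(-66\right)\right)^{2} - 27 \left(\left(-1\right) \left(-66\right)\right)\right) + 41 = \left(26 + 66^{2} - 1782\right) + 41 = \left(26 + 4356 - 1782\right) + 41 = 2600 + 41 = 2641$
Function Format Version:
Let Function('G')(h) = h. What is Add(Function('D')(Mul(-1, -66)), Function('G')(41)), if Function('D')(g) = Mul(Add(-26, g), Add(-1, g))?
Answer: 2641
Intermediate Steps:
Function('D')(g) = Mul(Add(-1, g), Add(-26, g))
Add(Function('D')(Mul(-1, -66)), Function('G')(41)) = Add(Add(26, Pow(Mul(-1, -66), 2), Mul(-27, Mul(-1, -66))), 41) = Add(Add(26, Pow(66, 2), Mul(-27, 66)), 41) = Add(Add(26, 4356, -1782), 41) = Add(2600, 41) = 2641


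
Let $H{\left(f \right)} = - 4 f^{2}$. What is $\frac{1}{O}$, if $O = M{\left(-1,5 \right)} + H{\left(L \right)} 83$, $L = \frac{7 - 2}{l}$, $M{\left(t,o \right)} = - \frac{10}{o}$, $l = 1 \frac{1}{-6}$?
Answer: $- \frac{1}{298802} \approx -3.3467 \cdot 10^{-6}$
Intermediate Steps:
$l = - \frac{1}{6}$ ($l = 1 \left(- \frac{1}{6}\right) = - \frac{1}{6} \approx -0.16667$)
$L = -30$ ($L = \frac{7 - 2}{- \frac{1}{6}} = 5 \left(-6\right) = -30$)
$O = -298802$ ($O = - \frac{10}{5} + - 4 \left(-30\right)^{2} \cdot 83 = \left(-10\right) \frac{1}{5} + \left(-4\right) 900 \cdot 83 = -2 - 298800 = -298802$)
$\frac{1}{O} = \frac{1}{-298802} = - \frac{1}{298802}$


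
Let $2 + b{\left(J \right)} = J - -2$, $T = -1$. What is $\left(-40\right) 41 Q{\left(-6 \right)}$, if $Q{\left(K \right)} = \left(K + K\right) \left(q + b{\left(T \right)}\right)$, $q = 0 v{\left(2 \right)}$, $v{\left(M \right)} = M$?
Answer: $-19680$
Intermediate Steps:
$q = 0$ ($q = 0 \cdot 2 = 0$)
$b{\left(J \right)} = J$ ($b{\left(J \right)} = -2 + \left(J - -2\right) = -2 + \left(J + 2\right) = -2 + \left(2 + J\right) = J$)
$Q{\left(K \right)} = - 2 K$ ($Q{\left(K \right)} = \left(K + K\right) \left(0 - 1\right) = 2 K \left(-1\right) = - 2 K$)
$\left(-40\right) 41 Q{\left(-6 \right)} = \left(-40\right) 41 \left(\left(-2\right) \left(-6\right)\right) = \left(-1640\right) 12 = -19680$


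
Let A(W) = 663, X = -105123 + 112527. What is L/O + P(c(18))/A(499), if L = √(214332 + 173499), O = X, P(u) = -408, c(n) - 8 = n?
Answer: -8/13 + √387831/7404 ≈ -0.53127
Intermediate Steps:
c(n) = 8 + n
X = 7404
O = 7404
L = √387831 ≈ 622.76
L/O + P(c(18))/A(499) = √387831/7404 - 408/663 = √387831*(1/7404) - 408*1/663 = √387831/7404 - 8/13 = -8/13 + √387831/7404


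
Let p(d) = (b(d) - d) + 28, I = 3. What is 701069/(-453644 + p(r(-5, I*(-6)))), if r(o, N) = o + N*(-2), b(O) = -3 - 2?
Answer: -701069/453652 ≈ -1.5454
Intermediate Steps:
b(O) = -5
r(o, N) = o - 2*N
p(d) = 23 - d (p(d) = (-5 - d) + 28 = 23 - d)
701069/(-453644 + p(r(-5, I*(-6)))) = 701069/(-453644 + (23 - (-5 - 6*(-6)))) = 701069/(-453644 + (23 - (-5 - 2*(-18)))) = 701069/(-453644 + (23 - (-5 + 36))) = 701069/(-453644 + (23 - 1*31)) = 701069/(-453644 + (23 - 31)) = 701069/(-453644 - 8) = 701069/(-453652) = 701069*(-1/453652) = -701069/453652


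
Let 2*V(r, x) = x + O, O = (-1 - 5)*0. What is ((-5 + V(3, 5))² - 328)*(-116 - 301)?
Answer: 536679/4 ≈ 1.3417e+5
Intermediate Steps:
O = 0 (O = -6*0 = 0)
V(r, x) = x/2 (V(r, x) = (x + 0)/2 = x/2)
((-5 + V(3, 5))² - 328)*(-116 - 301) = ((-5 + (½)*5)² - 328)*(-116 - 301) = ((-5 + 5/2)² - 328)*(-417) = ((-5/2)² - 328)*(-417) = (25/4 - 328)*(-417) = -1287/4*(-417) = 536679/4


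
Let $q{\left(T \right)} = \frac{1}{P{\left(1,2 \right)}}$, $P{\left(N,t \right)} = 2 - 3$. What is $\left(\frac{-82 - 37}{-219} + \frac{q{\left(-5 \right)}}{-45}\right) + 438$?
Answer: $\frac{1440688}{3285} \approx 438.57$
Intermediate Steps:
$P{\left(N,t \right)} = -1$ ($P{\left(N,t \right)} = 2 - 3 = -1$)
$q{\left(T \right)} = -1$ ($q{\left(T \right)} = \frac{1}{-1} = -1$)
$\left(\frac{-82 - 37}{-219} + \frac{q{\left(-5 \right)}}{-45}\right) + 438 = \left(\frac{-82 - 37}{-219} - \frac{1}{-45}\right) + 438 = \left(\left(-82 - 37\right) \left(- \frac{1}{219}\right) - - \frac{1}{45}\right) + 438 = \left(\left(-119\right) \left(- \frac{1}{219}\right) + \frac{1}{45}\right) + 438 = \left(\frac{119}{219} + \frac{1}{45}\right) + 438 = \frac{1858}{3285} + 438 = \frac{1440688}{3285}$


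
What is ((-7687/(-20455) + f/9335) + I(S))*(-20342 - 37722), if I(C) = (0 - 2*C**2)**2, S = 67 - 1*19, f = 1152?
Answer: -47084255063035858064/38189485 ≈ -1.2329e+12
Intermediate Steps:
S = 48 (S = 67 - 19 = 48)
I(C) = 4*C**4 (I(C) = (-2*C**2)**2 = 4*C**4)
((-7687/(-20455) + f/9335) + I(S))*(-20342 - 37722) = ((-7687/(-20455) + 1152/9335) + 4*48**4)*(-20342 - 37722) = ((-7687*(-1/20455) + 1152*(1/9335)) + 4*5308416)*(-58064) = ((7687/20455 + 1152/9335) + 21233664)*(-58064) = (19064461/38189485 + 21233664)*(-58064) = (810902711887501/38189485)*(-58064) = -47084255063035858064/38189485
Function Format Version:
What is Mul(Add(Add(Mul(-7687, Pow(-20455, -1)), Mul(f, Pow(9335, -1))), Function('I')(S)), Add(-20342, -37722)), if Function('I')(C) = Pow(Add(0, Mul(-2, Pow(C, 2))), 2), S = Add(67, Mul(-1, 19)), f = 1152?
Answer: Rational(-47084255063035858064, 38189485) ≈ -1.2329e+12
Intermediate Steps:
S = 48 (S = Add(67, -19) = 48)
Function('I')(C) = Mul(4, Pow(C, 4)) (Function('I')(C) = Pow(Mul(-2, Pow(C, 2)), 2) = Mul(4, Pow(C, 4)))
Mul(Add(Add(Mul(-7687, Pow(-20455, -1)), Mul(f, Pow(9335, -1))), Function('I')(S)), Add(-20342, -37722)) = Mul(Add(Add(Mul(-7687, Pow(-20455, -1)), Mul(1152, Pow(9335, -1))), Mul(4, Pow(48, 4))), Add(-20342, -37722)) = Mul(Add(Add(Mul(-7687, Rational(-1, 20455)), Mul(1152, Rational(1, 9335))), Mul(4, 5308416)), -58064) = Mul(Add(Add(Rational(7687, 20455), Rational(1152, 9335)), 21233664), -58064) = Mul(Add(Rational(19064461, 38189485), 21233664), -58064) = Mul(Rational(810902711887501, 38189485), -58064) = Rational(-47084255063035858064, 38189485)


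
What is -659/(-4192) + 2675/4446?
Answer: 7071757/9318816 ≈ 0.75887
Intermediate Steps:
-659/(-4192) + 2675/4446 = -659*(-1/4192) + 2675*(1/4446) = 659/4192 + 2675/4446 = 7071757/9318816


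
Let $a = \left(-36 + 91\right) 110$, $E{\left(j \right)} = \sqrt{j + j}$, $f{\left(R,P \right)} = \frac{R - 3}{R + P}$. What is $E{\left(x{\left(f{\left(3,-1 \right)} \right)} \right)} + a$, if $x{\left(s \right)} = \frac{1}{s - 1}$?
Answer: $6050 + i \sqrt{2} \approx 6050.0 + 1.4142 i$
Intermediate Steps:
$f{\left(R,P \right)} = \frac{-3 + R}{P + R}$
$x{\left(s \right)} = \frac{1}{-1 + s}$
$E{\left(j \right)} = \sqrt{2} \sqrt{j}$ ($E{\left(j \right)} = \sqrt{2 j} = \sqrt{2} \sqrt{j}$)
$a = 6050$ ($a = 55 \cdot 110 = 6050$)
$E{\left(x{\left(f{\left(3,-1 \right)} \right)} \right)} + a = \sqrt{2} \sqrt{\frac{1}{-1 + \frac{-3 + 3}{-1 + 3}}} + 6050 = \sqrt{2} \sqrt{\frac{1}{-1 + \frac{1}{2} \cdot 0}} + 6050 = \sqrt{2} \sqrt{\frac{1}{-1 + 0}} + 6050 = \sqrt{2} \sqrt{\frac{1}{-1}} + 6050 = \sqrt{2} \sqrt{-1} + 6050 = \sqrt{2} i + 6050 = i \sqrt{2} + 6050 = 6050 + i \sqrt{2}$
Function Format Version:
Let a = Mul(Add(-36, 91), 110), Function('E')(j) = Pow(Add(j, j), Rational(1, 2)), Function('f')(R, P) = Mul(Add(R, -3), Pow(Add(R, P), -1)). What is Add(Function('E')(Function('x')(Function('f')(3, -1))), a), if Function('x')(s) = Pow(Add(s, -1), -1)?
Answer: Add(6050, Mul(I, Pow(2, Rational(1, 2)))) ≈ Add(6050.0, Mul(1.4142, I))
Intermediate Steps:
Function('f')(R, P) = Mul(Pow(Add(P, R), -1), Add(-3, R)) (Function('f')(R, P) = Mul(Add(-3, R), Pow(Add(P, R), -1)) = Mul(Pow(Add(P, R), -1), Add(-3, R)))
Function('x')(s) = Pow(Add(-1, s), -1)
Function('E')(j) = Mul(Pow(2, Rational(1, 2)), Pow(j, Rational(1, 2))) (Function('E')(j) = Pow(Mul(2, j), Rational(1, 2)) = Mul(Pow(2, Rational(1, 2)), Pow(j, Rational(1, 2))))
a = 6050 (a = Mul(55, 110) = 6050)
Add(Function('E')(Function('x')(Function('f')(3, -1))), a) = Add(Mul(Pow(2, Rational(1, 2)), Pow(Pow(Add(-1, Mul(Pow(Add(-1, 3), -1), Add(-3, 3))), -1), Rational(1, 2))), 6050) = Add(Mul(Pow(2, Rational(1, 2)), Pow(Pow(Add(-1, Mul(Pow(2, -1), 0)), -1), Rational(1, 2))), 6050) = Add(Mul(Pow(2, Rational(1, 2)), Pow(Pow(Add(-1, Mul(Rational(1, 2), 0)), -1), Rational(1, 2))), 6050) = Add(Mul(Pow(2, Rational(1, 2)), Pow(Pow(Add(-1, 0), -1), Rational(1, 2))), 6050) = Add(Mul(Pow(2, Rational(1, 2)), Pow(Pow(-1, -1), Rational(1, 2))), 6050) = Add(Mul(Pow(2, Rational(1, 2)), Pow(-1, Rational(1, 2))), 6050) = Add(Mul(Pow(2, Rational(1, 2)), I), 6050) = Add(Mul(I, Pow(2, Rational(1, 2))), 6050) = Add(6050, Mul(I, Pow(2, Rational(1, 2))))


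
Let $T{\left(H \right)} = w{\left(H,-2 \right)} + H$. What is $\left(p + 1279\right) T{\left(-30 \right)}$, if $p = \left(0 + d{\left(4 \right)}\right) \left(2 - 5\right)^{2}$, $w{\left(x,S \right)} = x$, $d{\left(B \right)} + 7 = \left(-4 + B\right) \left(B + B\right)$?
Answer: $-72960$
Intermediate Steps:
$d{\left(B \right)} = -7 + 2 B \left(-4 + B\right)$ ($d{\left(B \right)} = -7 + \left(-4 + B\right) \left(B + B\right) = -7 + \left(-4 + B\right) 2 B = -7 + 2 B \left(-4 + B\right)$)
$p = -63$ ($p = \left(0 - \left(39 - 32\right)\right) \left(2 - 5\right)^{2} = \left(0 - 7\right) \left(-3\right)^{2} = \left(0 - 7\right) 9 = \left(-7\right) 9 = -63$)
$T{\left(H \right)} = 2 H$ ($T{\left(H \right)} = H + H = 2 H$)
$\left(p + 1279\right) T{\left(-30 \right)} = \left(-63 + 1279\right) 2 \left(-30\right) = 1216 \left(-60\right) = -72960$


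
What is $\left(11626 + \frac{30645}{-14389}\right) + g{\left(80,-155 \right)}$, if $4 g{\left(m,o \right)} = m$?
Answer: $\frac{167543649}{14389} \approx 11644.0$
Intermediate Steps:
$g{\left(m,o \right)} = \frac{m}{4}$
$\left(11626 + \frac{30645}{-14389}\right) + g{\left(80,-155 \right)} = \left(11626 + \frac{30645}{-14389}\right) + \frac{1}{4} \cdot 80 = \left(11626 + 30645 \left(- \frac{1}{14389}\right)\right) + 20 = \left(11626 - \frac{30645}{14389}\right) + 20 = \frac{167255869}{14389} + 20 = \frac{167543649}{14389}$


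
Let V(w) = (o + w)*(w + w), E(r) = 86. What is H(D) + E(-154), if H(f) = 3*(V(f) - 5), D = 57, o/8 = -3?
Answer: 11357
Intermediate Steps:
o = -24 (o = 8*(-3) = -24)
V(w) = 2*w*(-24 + w) (V(w) = (-24 + w)*(w + w) = (-24 + w)*(2*w) = 2*w*(-24 + w))
H(f) = -15 + 6*f*(-24 + f) (H(f) = 3*(2*f*(-24 + f) - 5) = 3*(-5 + 2*f*(-24 + f)) = -15 + 6*f*(-24 + f))
H(D) + E(-154) = (-15 + 6*57*(-24 + 57)) + 86 = (-15 + 6*57*33) + 86 = (-15 + 11286) + 86 = 11271 + 86 = 11357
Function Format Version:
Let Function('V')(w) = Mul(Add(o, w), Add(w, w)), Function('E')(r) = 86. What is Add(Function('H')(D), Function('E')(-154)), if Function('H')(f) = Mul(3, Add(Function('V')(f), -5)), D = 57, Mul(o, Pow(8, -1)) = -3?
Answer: 11357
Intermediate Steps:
o = -24 (o = Mul(8, -3) = -24)
Function('V')(w) = Mul(2, w, Add(-24, w)) (Function('V')(w) = Mul(Add(-24, w), Add(w, w)) = Mul(Add(-24, w), Mul(2, w)) = Mul(2, w, Add(-24, w)))
Function('H')(f) = Add(-15, Mul(6, f, Add(-24, f))) (Function('H')(f) = Mul(3, Add(Mul(2, f, Add(-24, f)), -5)) = Mul(3, Add(-5, Mul(2, f, Add(-24, f)))) = Add(-15, Mul(6, f, Add(-24, f))))
Add(Function('H')(D), Function('E')(-154)) = Add(Add(-15, Mul(6, 57, Add(-24, 57))), 86) = Add(Add(-15, Mul(6, 57, 33)), 86) = Add(Add(-15, 11286), 86) = Add(11271, 86) = 11357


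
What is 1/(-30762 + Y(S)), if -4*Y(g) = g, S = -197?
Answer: -4/122851 ≈ -3.2560e-5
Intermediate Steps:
Y(g) = -g/4
1/(-30762 + Y(S)) = 1/(-30762 - 1/4*(-197)) = 1/(-30762 + 197/4) = 1/(-122851/4) = -4/122851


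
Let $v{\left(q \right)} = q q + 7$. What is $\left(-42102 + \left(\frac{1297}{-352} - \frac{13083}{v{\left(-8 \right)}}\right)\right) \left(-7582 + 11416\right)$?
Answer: $- \frac{28536583149}{176} \approx -1.6214 \cdot 10^{8}$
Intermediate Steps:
$v{\left(q \right)} = 7 + q^{2}$ ($v{\left(q \right)} = q^{2} + 7 = 7 + q^{2}$)
$\left(-42102 + \left(\frac{1297}{-352} - \frac{13083}{v{\left(-8 \right)}}\right)\right) \left(-7582 + 11416\right) = \left(-42102 + \left(\frac{1297}{-352} - \frac{13083}{7 + \left(-8\right)^{2}}\right)\right) \left(-7582 + 11416\right) = \left(-42102 + \left(1297 \left(- \frac{1}{352}\right) - \frac{13083}{7 + 64}\right)\right) 3834 = \left(-42102 - \left(\frac{1297}{352} + \frac{13083}{71}\right)\right) 3834 = \left(-42102 - \frac{4697303}{24992}\right) 3834 = \left(- \frac{1056910487}{24992}\right) 3834 = - \frac{28536583149}{176}$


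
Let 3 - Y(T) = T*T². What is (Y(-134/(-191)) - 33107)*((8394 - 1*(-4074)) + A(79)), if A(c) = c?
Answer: -2894176436061336/6967871 ≈ -4.1536e+8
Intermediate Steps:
Y(T) = 3 - T³ (Y(T) = 3 - T*T² = 3 - T³)
(Y(-134/(-191)) - 33107)*((8394 - 1*(-4074)) + A(79)) = ((3 - (-134/(-191))³) - 33107)*((8394 - 1*(-4074)) + 79) = ((3 - (-134*(-1/191))³) - 33107)*((8394 + 4074) + 79) = ((3 - (134/191)³) - 33107)*(12468 + 79) = ((3 - 1*2406104/6967871) - 33107)*12547 = ((3 - 2406104/6967871) - 33107)*12547 = (18497509/6967871 - 33107)*12547 = -230666807688/6967871*12547 = -2894176436061336/6967871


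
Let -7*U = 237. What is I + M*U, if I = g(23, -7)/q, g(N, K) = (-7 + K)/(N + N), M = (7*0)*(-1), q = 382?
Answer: -7/8786 ≈ -0.00079672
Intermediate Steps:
M = 0 (M = 0*(-1) = 0)
g(N, K) = (-7 + K)/(2*N) (g(N, K) = (-7 + K)/((2*N)) = (-7 + K)*(1/(2*N)) = (-7 + K)/(2*N))
U = -237/7 (U = -⅐*237 = -237/7 ≈ -33.857)
I = -7/8786 (I = ((½)*(-7 - 7)/23)/382 = ((½)*(1/23)*(-14))*(1/382) = -7/23*1/382 = -7/8786 ≈ -0.00079672)
I + M*U = -7/8786 + 0*(-237/7) = -7/8786 + 0 = -7/8786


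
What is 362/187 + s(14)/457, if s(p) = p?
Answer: 168052/85459 ≈ 1.9665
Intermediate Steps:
362/187 + s(14)/457 = 362/187 + 14/457 = 168052/85459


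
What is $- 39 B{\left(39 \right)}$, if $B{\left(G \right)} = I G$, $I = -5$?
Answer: $7605$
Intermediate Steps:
$B{\left(G \right)} = - 5 G$
$- 39 B{\left(39 \right)} = - 39 \left(\left(-5\right) 39\right) = \left(-39\right) \left(-195\right) = 7605$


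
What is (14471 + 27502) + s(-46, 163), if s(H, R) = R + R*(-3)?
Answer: 41647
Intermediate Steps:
s(H, R) = -2*R (s(H, R) = R - 3*R = -2*R)
(14471 + 27502) + s(-46, 163) = (14471 + 27502) - 2*163 = 41973 - 326 = 41647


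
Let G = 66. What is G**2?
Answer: 4356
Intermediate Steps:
G**2 = 66**2 = 4356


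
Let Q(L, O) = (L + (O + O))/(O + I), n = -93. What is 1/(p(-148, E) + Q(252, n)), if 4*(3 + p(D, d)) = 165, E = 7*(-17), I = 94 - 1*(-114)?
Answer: 460/17859 ≈ 0.025757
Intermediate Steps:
I = 208 (I = 94 + 114 = 208)
E = -119
p(D, d) = 153/4 (p(D, d) = -3 + (1/4)*165 = -3 + 165/4 = 153/4)
Q(L, O) = (L + 2*O)/(208 + O) (Q(L, O) = (L + (O + O))/(O + 208) = (L + 2*O)/(208 + O))
1/(p(-148, E) + Q(252, n)) = 1/(153/4 + (252 + 2*(-93))/(208 - 93)) = 1/(153/4 + (252 - 186)/115) = 1/(153/4 + (1/115)*66) = 1/(153/4 + 66/115) = 1/(17859/460) = 460/17859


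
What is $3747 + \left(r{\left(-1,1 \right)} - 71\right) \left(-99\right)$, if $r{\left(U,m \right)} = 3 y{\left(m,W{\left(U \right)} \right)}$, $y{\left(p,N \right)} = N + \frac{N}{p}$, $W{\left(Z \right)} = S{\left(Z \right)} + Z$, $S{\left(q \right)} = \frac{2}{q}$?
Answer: $12558$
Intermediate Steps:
$W{\left(Z \right)} = Z + \frac{2}{Z}$ ($W{\left(Z \right)} = \frac{2}{Z} + Z = Z + \frac{2}{Z}$)
$r{\left(U,m \right)} = 3 U + \frac{6}{U} + \frac{3 \left(U + \frac{2}{U}\right)}{m}$ ($r{\left(U,m \right)} = 3 \left(\left(U + \frac{2}{U}\right) + \frac{U + \frac{2}{U}}{m}\right) = 3 \left(U + \frac{2}{U} + \frac{U + \frac{2}{U}}{m}\right) = 3 U + \frac{6}{U} + \frac{3 \left(U + \frac{2}{U}\right)}{m}$)
$3747 + \left(r{\left(-1,1 \right)} - 71\right) \left(-99\right) = 3747 + \left(\frac{3 \left(1 + 1\right) \left(2 + \left(-1\right)^{2}\right)}{\left(-1\right) 1} - 71\right) \left(-99\right) = 3747 + \left(3 \left(-1\right) 1 \cdot 2 \left(2 + 1\right) - 71\right) \left(-99\right) = 3747 + \left(3 \left(-1\right) 1 \cdot 2 \cdot 3 - 71\right) \left(-99\right) = 3747 + \left(-18 - 71\right) \left(-99\right) = 3747 - -8811 = 3747 + 8811 = 12558$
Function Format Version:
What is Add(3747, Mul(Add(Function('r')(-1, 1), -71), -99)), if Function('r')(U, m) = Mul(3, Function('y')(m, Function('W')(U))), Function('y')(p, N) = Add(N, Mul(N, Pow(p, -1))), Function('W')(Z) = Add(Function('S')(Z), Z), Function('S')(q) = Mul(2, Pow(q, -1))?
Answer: 12558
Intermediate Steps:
Function('W')(Z) = Add(Z, Mul(2, Pow(Z, -1))) (Function('W')(Z) = Add(Mul(2, Pow(Z, -1)), Z) = Add(Z, Mul(2, Pow(Z, -1))))
Function('r')(U, m) = Add(Mul(3, U), Mul(6, Pow(U, -1)), Mul(3, Pow(m, -1), Add(U, Mul(2, Pow(U, -1))))) (Function('r')(U, m) = Mul(3, Add(Add(U, Mul(2, Pow(U, -1))), Mul(Add(U, Mul(2, Pow(U, -1))), Pow(m, -1)))) = Mul(3, Add(Add(U, Mul(2, Pow(U, -1))), Mul(Pow(m, -1), Add(U, Mul(2, Pow(U, -1)))))) = Mul(3, Add(U, Mul(2, Pow(U, -1)), Mul(Pow(m, -1), Add(U, Mul(2, Pow(U, -1)))))) = Add(Mul(3, U), Mul(6, Pow(U, -1)), Mul(3, Pow(m, -1), Add(U, Mul(2, Pow(U, -1))))))
Add(3747, Mul(Add(Function('r')(-1, 1), -71), -99)) = Add(3747, Mul(Add(Mul(3, Pow(-1, -1), Pow(1, -1), Add(1, 1), Add(2, Pow(-1, 2))), -71), -99)) = Add(3747, Mul(Add(Mul(3, -1, 1, 2, Add(2, 1)), -71), -99)) = Add(3747, Mul(Add(Mul(3, -1, 1, 2, 3), -71), -99)) = Add(3747, Mul(Add(-18, -71), -99)) = Add(3747, Mul(-89, -99)) = Add(3747, 8811) = 12558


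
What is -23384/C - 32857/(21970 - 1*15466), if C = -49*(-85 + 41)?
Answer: -55732307/3505656 ≈ -15.898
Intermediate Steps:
C = 2156 (C = -49*(-44) = 2156)
-23384/C - 32857/(21970 - 1*15466) = -23384/2156 - 32857/(21970 - 1*15466) = -23384*1/2156 - 32857/(21970 - 15466) = -5846/539 - 32857/6504 = -55732307/3505656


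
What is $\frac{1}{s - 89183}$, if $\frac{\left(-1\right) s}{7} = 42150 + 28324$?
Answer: $- \frac{1}{582501} \approx -1.7167 \cdot 10^{-6}$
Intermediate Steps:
$s = -493318$ ($s = - 7 \left(42150 + 28324\right) = \left(-7\right) 70474 = -493318$)
$\frac{1}{s - 89183} = \frac{1}{-493318 - 89183} = \frac{1}{-582501} = - \frac{1}{582501}$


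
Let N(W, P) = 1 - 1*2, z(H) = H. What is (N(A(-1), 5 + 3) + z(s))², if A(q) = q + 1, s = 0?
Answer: 1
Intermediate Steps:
A(q) = 1 + q
N(W, P) = -1 (N(W, P) = 1 - 2 = -1)
(N(A(-1), 5 + 3) + z(s))² = (-1 + 0)² = (-1)² = 1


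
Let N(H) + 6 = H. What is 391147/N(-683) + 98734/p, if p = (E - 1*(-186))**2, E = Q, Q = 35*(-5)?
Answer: 20698939/83369 ≈ 248.28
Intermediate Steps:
N(H) = -6 + H
Q = -175
E = -175
p = 121 (p = (-175 - 1*(-186))**2 = (-175 + 186)**2 = 11**2 = 121)
391147/N(-683) + 98734/p = 391147/(-6 - 683) + 98734/121 = 391147/(-689) + 98734*(1/121) = 391147*(-1/689) + 98734/121 = -391147/689 + 98734/121 = 20698939/83369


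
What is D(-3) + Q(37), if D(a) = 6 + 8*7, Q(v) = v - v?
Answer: 62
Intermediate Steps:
Q(v) = 0
D(a) = 62 (D(a) = 6 + 56 = 62)
D(-3) + Q(37) = 62 + 0 = 62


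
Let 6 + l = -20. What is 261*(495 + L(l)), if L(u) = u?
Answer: 122409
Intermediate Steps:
l = -26 (l = -6 - 20 = -26)
261*(495 + L(l)) = 261*(495 - 26) = 261*469 = 122409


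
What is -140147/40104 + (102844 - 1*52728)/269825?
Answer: -35805312211/10821061800 ≈ -3.3089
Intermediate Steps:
-140147/40104 + (102844 - 1*52728)/269825 = -140147*1/40104 + (102844 - 52728)*(1/269825) = -140147/40104 + 50116*(1/269825) = -140147/40104 + 50116/269825 = -35805312211/10821061800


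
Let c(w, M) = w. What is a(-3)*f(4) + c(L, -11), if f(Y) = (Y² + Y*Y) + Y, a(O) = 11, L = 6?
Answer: 402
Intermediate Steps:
f(Y) = Y + 2*Y² (f(Y) = (Y² + Y²) + Y = 2*Y² + Y = Y + 2*Y²)
a(-3)*f(4) + c(L, -11) = 11*(4*(1 + 2*4)) + 6 = 11*(4*(1 + 8)) + 6 = 11*(4*9) + 6 = 11*36 + 6 = 396 + 6 = 402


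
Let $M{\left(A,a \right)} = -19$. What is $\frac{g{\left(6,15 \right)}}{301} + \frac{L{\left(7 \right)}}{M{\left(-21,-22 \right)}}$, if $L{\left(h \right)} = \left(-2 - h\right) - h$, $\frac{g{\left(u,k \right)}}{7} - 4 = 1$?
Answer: $\frac{783}{817} \approx 0.95838$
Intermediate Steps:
$g{\left(u,k \right)} = 35$ ($g{\left(u,k \right)} = 28 + 7 \cdot 1 = 28 + 7 = 35$)
$L{\left(h \right)} = -2 - 2 h$
$\frac{g{\left(6,15 \right)}}{301} + \frac{L{\left(7 \right)}}{M{\left(-21,-22 \right)}} = \frac{35}{301} + \frac{-2 - 14}{-19} = 35 \cdot \frac{1}{301} + \left(-2 - 14\right) \left(- \frac{1}{19}\right) = \frac{5}{43} - - \frac{16}{19} = \frac{5}{43} + \frac{16}{19} = \frac{783}{817}$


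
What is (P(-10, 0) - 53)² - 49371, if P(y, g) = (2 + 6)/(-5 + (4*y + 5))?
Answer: -1163519/25 ≈ -46541.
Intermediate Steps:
P(y, g) = 2/y (P(y, g) = 8/(-5 + (5 + 4*y)) = 8/((4*y)) = 8*(1/(4*y)) = 2/y)
(P(-10, 0) - 53)² - 49371 = (2/(-10) - 53)² - 49371 = (2*(-⅒) - 53)² - 49371 = (-⅕ - 53)² - 49371 = (-266/5)² - 49371 = 70756/25 - 49371 = -1163519/25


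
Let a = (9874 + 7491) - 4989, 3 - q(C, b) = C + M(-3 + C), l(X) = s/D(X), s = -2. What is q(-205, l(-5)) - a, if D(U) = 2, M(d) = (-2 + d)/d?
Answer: -1265577/104 ≈ -12169.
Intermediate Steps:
M(d) = (-2 + d)/d
l(X) = -1 (l(X) = -2/2 = -2*½ = -1)
q(C, b) = 3 - C - (-5 + C)/(-3 + C) (q(C, b) = 3 - (C + (-2 + (-3 + C))/(-3 + C)) = 3 - (C + (-5 + C)/(-3 + C)) = 3 + (-C - (-5 + C)/(-3 + C)) = 3 - C - (-5 + C)/(-3 + C))
a = 12376 (a = 17365 - 4989 = 12376)
q(-205, l(-5)) - a = (5 - 1*(-205) - (3 - 1*(-205))²)/(-3 - 205) - 1*12376 = (5 + 205 - (3 + 205)²)/(-208) - 12376 = -(5 + 205 - 1*208²)/208 - 12376 = -(5 + 205 - 1*43264)/208 - 12376 = -(5 + 205 - 43264)/208 - 12376 = -1/208*(-43054) - 12376 = 21527/104 - 12376 = -1265577/104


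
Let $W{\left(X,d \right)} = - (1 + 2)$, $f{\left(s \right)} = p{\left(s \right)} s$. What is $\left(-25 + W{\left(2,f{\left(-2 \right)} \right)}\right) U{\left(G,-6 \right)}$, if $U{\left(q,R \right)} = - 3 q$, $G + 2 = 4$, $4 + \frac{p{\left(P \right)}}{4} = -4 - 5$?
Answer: $168$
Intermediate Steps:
$p{\left(P \right)} = -52$ ($p{\left(P \right)} = -16 + 4 \left(-4 - 5\right) = -16 + 4 \left(-9\right) = -16 - 36 = -52$)
$G = 2$ ($G = -2 + 4 = 2$)
$f{\left(s \right)} = - 52 s$
$W{\left(X,d \right)} = -3$ ($W{\left(X,d \right)} = \left(-1\right) 3 = -3$)
$\left(-25 + W{\left(2,f{\left(-2 \right)} \right)}\right) U{\left(G,-6 \right)} = \left(-25 - 3\right) \left(\left(-3\right) 2\right) = \left(-28\right) \left(-6\right) = 168$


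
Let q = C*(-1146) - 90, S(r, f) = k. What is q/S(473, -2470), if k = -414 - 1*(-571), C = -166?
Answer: 190146/157 ≈ 1211.1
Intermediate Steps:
k = 157 (k = -414 + 571 = 157)
S(r, f) = 157
q = 190146 (q = -166*(-1146) - 90 = 190236 - 90 = 190146)
q/S(473, -2470) = 190146/157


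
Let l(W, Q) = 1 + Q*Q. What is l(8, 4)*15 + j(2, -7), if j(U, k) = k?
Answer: 248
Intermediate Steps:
l(W, Q) = 1 + Q²
l(8, 4)*15 + j(2, -7) = (1 + 4²)*15 - 7 = (1 + 16)*15 - 7 = 17*15 - 7 = 255 - 7 = 248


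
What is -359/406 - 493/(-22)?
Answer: 48065/2233 ≈ 21.525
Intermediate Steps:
-359/406 - 493/(-22) = -359*1/406 - 493*(-1/22) = -359/406 + 493/22 = 48065/2233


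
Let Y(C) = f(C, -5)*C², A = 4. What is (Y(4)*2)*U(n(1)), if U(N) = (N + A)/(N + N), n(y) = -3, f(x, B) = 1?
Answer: -16/3 ≈ -5.3333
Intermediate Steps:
Y(C) = C² (Y(C) = 1*C² = C²)
U(N) = (4 + N)/(2*N) (U(N) = (N + 4)/(N + N) = (4 + N)/((2*N)) = (4 + N)*(1/(2*N)) = (4 + N)/(2*N))
(Y(4)*2)*U(n(1)) = (4²*2)*((½)*(4 - 3)/(-3)) = (16*2)*((½)*(-⅓)*1) = 32*(-⅙) = -16/3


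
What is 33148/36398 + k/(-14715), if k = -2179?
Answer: 283542031/267798285 ≈ 1.0588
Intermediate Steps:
33148/36398 + k/(-14715) = 33148/36398 - 2179/(-14715) = 33148*(1/36398) - 2179*(-1/14715) = 16574/18199 + 2179/14715 = 283542031/267798285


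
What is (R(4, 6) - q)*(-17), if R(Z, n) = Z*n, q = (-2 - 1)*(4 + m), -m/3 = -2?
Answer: -918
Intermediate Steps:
m = 6 (m = -3*(-2) = 6)
q = -30 (q = (-2 - 1)*(4 + 6) = -3*10 = -30)
(R(4, 6) - q)*(-17) = (4*6 - 1*(-30))*(-17) = (24 + 30)*(-17) = 54*(-17) = -918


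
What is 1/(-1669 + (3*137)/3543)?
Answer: -1181/1970952 ≈ -0.00059920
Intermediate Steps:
1/(-1669 + (3*137)/3543) = 1/(-1669 + 411*(1/3543)) = 1/(-1669 + 137/1181) = 1/(-1970952/1181) = -1181/1970952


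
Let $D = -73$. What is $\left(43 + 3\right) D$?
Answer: $-3358$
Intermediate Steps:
$\left(43 + 3\right) D = \left(43 + 3\right) \left(-73\right) = 46 \left(-73\right) = -3358$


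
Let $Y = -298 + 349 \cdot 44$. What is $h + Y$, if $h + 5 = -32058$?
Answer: $-17005$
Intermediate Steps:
$Y = 15058$ ($Y = -298 + 15356 = 15058$)
$h = -32063$ ($h = -5 - 32058 = -32063$)
$h + Y = -32063 + 15058 = -17005$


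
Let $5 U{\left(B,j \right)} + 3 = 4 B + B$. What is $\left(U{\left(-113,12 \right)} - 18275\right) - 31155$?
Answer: $- \frac{247718}{5} \approx -49544.0$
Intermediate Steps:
$U{\left(B,j \right)} = - \frac{3}{5} + B$ ($U{\left(B,j \right)} = - \frac{3}{5} + \frac{4 B + B}{5} = - \frac{3}{5} + \frac{5 B}{5} = - \frac{3}{5} + B$)
$\left(U{\left(-113,12 \right)} - 18275\right) - 31155 = \left(\left(- \frac{3}{5} - 113\right) - 18275\right) - 31155 = \left(- \frac{568}{5} - 18275\right) - 31155 = - \frac{91943}{5} - 31155 = - \frac{247718}{5}$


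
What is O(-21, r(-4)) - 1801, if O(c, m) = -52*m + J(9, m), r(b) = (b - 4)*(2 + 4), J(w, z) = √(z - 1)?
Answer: 695 + 7*I ≈ 695.0 + 7.0*I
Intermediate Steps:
J(w, z) = √(-1 + z)
r(b) = -24 + 6*b (r(b) = (-4 + b)*6 = -24 + 6*b)
O(c, m) = √(-1 + m) - 52*m (O(c, m) = -52*m + √(-1 + m) = √(-1 + m) - 52*m)
O(-21, r(-4)) - 1801 = (√(-1 + (-24 + 6*(-4))) - 52*(-24 + 6*(-4))) - 1801 = (√(-1 + (-24 - 24)) - 52*(-24 - 24)) - 1801 = (√(-1 - 48) - 52*(-48)) - 1801 = (√(-49) + 2496) - 1801 = (7*I + 2496) - 1801 = (2496 + 7*I) - 1801 = 695 + 7*I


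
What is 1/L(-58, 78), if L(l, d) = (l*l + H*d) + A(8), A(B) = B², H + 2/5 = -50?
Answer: -5/2516 ≈ -0.0019873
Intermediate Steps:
H = -252/5 (H = -⅖ - 50 = -252/5 ≈ -50.400)
L(l, d) = 64 + l² - 252*d/5 (L(l, d) = (l*l - 252*d/5) + 8² = (l² - 252*d/5) + 64 = 64 + l² - 252*d/5)
1/L(-58, 78) = 1/(64 + (-58)² - 252/5*78) = 1/(64 + 3364 - 19656/5) = 1/(-2516/5) = -5/2516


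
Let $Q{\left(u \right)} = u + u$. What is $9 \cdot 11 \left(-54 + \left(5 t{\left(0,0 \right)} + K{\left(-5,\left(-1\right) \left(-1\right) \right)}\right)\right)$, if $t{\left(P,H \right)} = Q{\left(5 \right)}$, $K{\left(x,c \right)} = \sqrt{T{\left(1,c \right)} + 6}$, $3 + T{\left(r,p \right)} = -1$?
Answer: $-396 + 99 \sqrt{2} \approx -255.99$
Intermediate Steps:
$Q{\left(u \right)} = 2 u$
$T{\left(r,p \right)} = -4$ ($T{\left(r,p \right)} = -3 - 1 = -4$)
$K{\left(x,c \right)} = \sqrt{2}$ ($K{\left(x,c \right)} = \sqrt{-4 + 6} = \sqrt{2}$)
$t{\left(P,H \right)} = 10$ ($t{\left(P,H \right)} = 2 \cdot 5 = 10$)
$9 \cdot 11 \left(-54 + \left(5 t{\left(0,0 \right)} + K{\left(-5,\left(-1\right) \left(-1\right) \right)}\right)\right) = 9 \cdot 11 \left(-54 + \left(5 \cdot 10 + \sqrt{2}\right)\right) = 99 \left(-54 + \left(50 + \sqrt{2}\right)\right) = 99 \left(-4 + \sqrt{2}\right) = -396 + 99 \sqrt{2}$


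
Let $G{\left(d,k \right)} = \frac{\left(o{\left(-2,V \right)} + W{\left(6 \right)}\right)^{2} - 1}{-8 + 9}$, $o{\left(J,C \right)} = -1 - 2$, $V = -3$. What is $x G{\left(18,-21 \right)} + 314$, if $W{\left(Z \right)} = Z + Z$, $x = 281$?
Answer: $22794$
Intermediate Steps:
$o{\left(J,C \right)} = -3$ ($o{\left(J,C \right)} = -1 - 2 = -3$)
$W{\left(Z \right)} = 2 Z$
$G{\left(d,k \right)} = 80$ ($G{\left(d,k \right)} = \frac{\left(-3 + 2 \cdot 6\right)^{2} - 1}{-8 + 9} = \frac{\left(-3 + 12\right)^{2} - 1}{1} = \left(9^{2} - 1\right) 1 = \left(81 - 1\right) 1 = 80 \cdot 1 = 80$)
$x G{\left(18,-21 \right)} + 314 = 281 \cdot 80 + 314 = 22480 + 314 = 22794$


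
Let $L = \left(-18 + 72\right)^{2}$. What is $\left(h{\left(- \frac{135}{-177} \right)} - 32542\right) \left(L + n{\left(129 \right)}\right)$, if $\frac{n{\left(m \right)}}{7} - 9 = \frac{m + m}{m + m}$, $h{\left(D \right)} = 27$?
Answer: $-97089790$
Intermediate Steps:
$n{\left(m \right)} = 70$ ($n{\left(m \right)} = 63 + 7 \frac{m + m}{m + m} = 63 + 7 \frac{2 m}{2 m} = 63 + 7 \cdot 2 m \frac{1}{2 m} = 63 + 7 \cdot 1 = 63 + 7 = 70$)
$L = 2916$ ($L = 54^{2} = 2916$)
$\left(h{\left(- \frac{135}{-177} \right)} - 32542\right) \left(L + n{\left(129 \right)}\right) = \left(27 - 32542\right) \left(2916 + 70\right) = \left(-32515\right) 2986 = -97089790$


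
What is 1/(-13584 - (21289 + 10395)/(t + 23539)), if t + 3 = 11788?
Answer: -8831/119968225 ≈ -7.3611e-5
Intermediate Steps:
t = 11785 (t = -3 + 11788 = 11785)
1/(-13584 - (21289 + 10395)/(t + 23539)) = 1/(-13584 - (21289 + 10395)/(11785 + 23539)) = 1/(-13584 - 31684/35324) = 1/(-13584 - 1*7921/8831) = 1/(-13584 - 7921/8831) = 1/(-119968225/8831) = -8831/119968225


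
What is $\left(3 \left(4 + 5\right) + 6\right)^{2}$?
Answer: $1089$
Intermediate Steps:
$\left(3 \left(4 + 5\right) + 6\right)^{2} = \left(3 \cdot 9 + 6\right)^{2} = \left(27 + 6\right)^{2} = 33^{2} = 1089$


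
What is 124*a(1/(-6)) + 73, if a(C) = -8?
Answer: -919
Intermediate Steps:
124*a(1/(-6)) + 73 = 124*(-8) + 73 = -992 + 73 = -919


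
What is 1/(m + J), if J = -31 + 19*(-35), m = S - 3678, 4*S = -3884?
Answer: -1/5345 ≈ -0.00018709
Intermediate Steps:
S = -971 (S = (¼)*(-3884) = -971)
m = -4649 (m = -971 - 3678 = -4649)
J = -696 (J = -31 - 665 = -696)
1/(m + J) = 1/(-4649 - 696) = 1/(-5345) = -1/5345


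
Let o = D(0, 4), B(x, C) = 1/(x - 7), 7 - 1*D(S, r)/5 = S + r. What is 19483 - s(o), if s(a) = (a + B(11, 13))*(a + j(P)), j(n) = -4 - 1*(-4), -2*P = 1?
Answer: 77017/4 ≈ 19254.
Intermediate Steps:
P = -½ (P = -½*1 = -½ ≈ -0.50000)
D(S, r) = 35 - 5*S - 5*r (D(S, r) = 35 - 5*(S + r) = 35 + (-5*S - 5*r) = 35 - 5*S - 5*r)
B(x, C) = 1/(-7 + x)
j(n) = 0 (j(n) = -4 + 4 = 0)
o = 15 (o = 35 - 5*0 - 5*4 = 35 + 0 - 20 = 15)
s(a) = a*(¼ + a) (s(a) = (a + 1/(-7 + 11))*(a + 0) = (a + 1/4)*a = (a + ¼)*a = (¼ + a)*a = a*(¼ + a))
19483 - s(o) = 19483 - 15*(¼ + 15) = 19483 - 15*61/4 = 19483 - 1*915/4 = 19483 - 915/4 = 77017/4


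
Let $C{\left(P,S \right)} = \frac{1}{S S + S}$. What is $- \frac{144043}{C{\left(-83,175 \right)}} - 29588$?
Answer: $-4436553988$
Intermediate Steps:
$C{\left(P,S \right)} = \frac{1}{S + S^{2}}$ ($C{\left(P,S \right)} = \frac{1}{S^{2} + S} = \frac{1}{S + S^{2}}$)
$- \frac{144043}{C{\left(-83,175 \right)}} - 29588 = - \frac{144043}{\frac{1}{175} \frac{1}{1 + 175}} - 29588 = - \frac{144043}{\frac{1}{175} \cdot \frac{1}{176}} - 29588 = - 144043 \frac{1}{\frac{1}{30800}} - 29588 = \left(-144043\right) 30800 - 29588 = -4436524400 - 29588 = -4436553988$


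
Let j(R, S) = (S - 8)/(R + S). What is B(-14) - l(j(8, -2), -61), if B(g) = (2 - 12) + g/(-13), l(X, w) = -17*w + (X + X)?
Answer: -40661/39 ≈ -1042.6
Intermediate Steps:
j(R, S) = (-8 + S)/(R + S)
l(X, w) = -17*w + 2*X
B(g) = -10 - g/13 (B(g) = -10 + g*(-1/13) = -10 - g/13)
B(-14) - l(j(8, -2), -61) = (-10 - 1/13*(-14)) - (-17*(-61) + 2*((-8 - 2)/(8 - 2))) = (-10 + 14/13) - (1037 + 2*(-10/6)) = -116/13 - (1037 + 2*((⅙)*(-10))) = -116/13 - (1037 + 2*(-5/3)) = -116/13 - (1037 - 10/3) = -116/13 - 1*3101/3 = -116/13 - 3101/3 = -40661/39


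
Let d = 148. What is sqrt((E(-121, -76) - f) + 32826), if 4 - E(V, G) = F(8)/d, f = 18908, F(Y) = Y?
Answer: 26*sqrt(28194)/37 ≈ 117.99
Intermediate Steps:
E(V, G) = 146/37 (E(V, G) = 4 - 8/148 = 4 - 1*2/37 = 4 - 2/37 = 146/37)
sqrt((E(-121, -76) - f) + 32826) = sqrt((146/37 - 1*18908) + 32826) = sqrt((146/37 - 18908) + 32826) = sqrt(-699450/37 + 32826) = sqrt(515112/37) = 26*sqrt(28194)/37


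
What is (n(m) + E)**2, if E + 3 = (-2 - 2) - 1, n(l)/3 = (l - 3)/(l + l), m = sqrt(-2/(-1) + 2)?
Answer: 1225/16 ≈ 76.563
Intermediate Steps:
m = 2 (m = sqrt(-2*(-1) + 2) = sqrt(2 + 2) = sqrt(4) = 2)
n(l) = 3*(-3 + l)/(2*l) (n(l) = 3*((l - 3)/(l + l)) = 3*((-3 + l)/((2*l))) = 3*((-3 + l)*(1/(2*l))) = 3*((-3 + l)/(2*l)) = 3*(-3 + l)/(2*l))
E = -8 (E = -3 + ((-2 - 2) - 1) = -3 + (-4 - 1) = -3 - 5 = -8)
(n(m) + E)**2 = ((3/2)*(-3 + 2)/2 - 8)**2 = ((3/2)*(1/2)*(-1) - 8)**2 = (-3/4 - 8)**2 = (-35/4)**2 = 1225/16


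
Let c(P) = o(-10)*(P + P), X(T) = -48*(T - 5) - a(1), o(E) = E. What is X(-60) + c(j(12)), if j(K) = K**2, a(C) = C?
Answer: 239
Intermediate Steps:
X(T) = 239 - 48*T (X(T) = -48*(T - 5) - 1*1 = -48*(-5 + T) - 1 = (240 - 48*T) - 1 = 239 - 48*T)
c(P) = -20*P (c(P) = -10*(P + P) = -20*P)
X(-60) + c(j(12)) = (239 - 48*(-60)) - 20*12**2 = (239 + 2880) - 20*144 = 3119 - 2880 = 239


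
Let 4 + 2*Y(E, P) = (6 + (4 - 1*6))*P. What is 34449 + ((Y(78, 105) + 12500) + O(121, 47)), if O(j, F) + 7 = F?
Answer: 47197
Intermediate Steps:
O(j, F) = -7 + F
Y(E, P) = -2 + 2*P (Y(E, P) = -2 + ((6 + (4 - 1*6))*P)/2 = -2 + ((6 + (4 - 6))*P)/2 = -2 + ((6 - 2)*P)/2 = -2 + (4*P)/2 = -2 + 2*P)
34449 + ((Y(78, 105) + 12500) + O(121, 47)) = 34449 + (((-2 + 2*105) + 12500) + (-7 + 47)) = 34449 + (((-2 + 210) + 12500) + 40) = 34449 + ((208 + 12500) + 40) = 34449 + (12708 + 40) = 34449 + 12748 = 47197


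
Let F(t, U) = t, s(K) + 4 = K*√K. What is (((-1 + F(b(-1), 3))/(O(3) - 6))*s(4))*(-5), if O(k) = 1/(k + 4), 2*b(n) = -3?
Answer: -350/41 ≈ -8.5366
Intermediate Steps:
b(n) = -3/2 (b(n) = (½)*(-3) = -3/2)
s(K) = -4 + K^(3/2) (s(K) = -4 + K*√K = -4 + K^(3/2))
O(k) = 1/(4 + k)
(((-1 + F(b(-1), 3))/(O(3) - 6))*s(4))*(-5) = (((-1 - 3/2)/(1/(4 + 3) - 6))*(-4 + 4^(3/2)))*(-5) = ((-5/(2*(1/7 - 6)))*(-4 + 8))*(-5) = (-5/(2*(⅐ - 6))*4)*(-5) = (-5/(2*(-41/7))*4)*(-5) = (-5/2*(-7/41)*4)*(-5) = ((35/82)*4)*(-5) = (70/41)*(-5) = -350/41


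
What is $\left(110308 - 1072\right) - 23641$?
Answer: $85595$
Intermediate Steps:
$\left(110308 - 1072\right) - 23641 = 109236 - 23641 = 85595$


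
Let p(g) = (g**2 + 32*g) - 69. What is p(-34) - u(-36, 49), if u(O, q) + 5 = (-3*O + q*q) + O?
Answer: -2469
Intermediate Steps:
u(O, q) = -5 + q**2 - 2*O (u(O, q) = -5 + ((-3*O + q*q) + O) = -5 + ((-3*O + q**2) + O) = -5 + ((q**2 - 3*O) + O) = -5 + (q**2 - 2*O) = -5 + q**2 - 2*O)
p(g) = -69 + g**2 + 32*g
p(-34) - u(-36, 49) = (-69 + (-34)**2 + 32*(-34)) - (-5 + 49**2 - 2*(-36)) = (-69 + 1156 - 1088) - (-5 + 2401 + 72) = -1 - 1*2468 = -1 - 2468 = -2469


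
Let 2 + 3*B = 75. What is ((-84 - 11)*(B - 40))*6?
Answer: 8930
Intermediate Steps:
B = 73/3 (B = -⅔ + (⅓)*75 = -⅔ + 25 = 73/3 ≈ 24.333)
((-84 - 11)*(B - 40))*6 = ((-84 - 11)*(73/3 - 40))*6 = -95*(-47/3)*6 = (4465/3)*6 = 8930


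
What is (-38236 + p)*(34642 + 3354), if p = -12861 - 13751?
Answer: -2463964608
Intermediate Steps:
p = -26612
(-38236 + p)*(34642 + 3354) = (-38236 - 26612)*(34642 + 3354) = -64848*37996 = -2463964608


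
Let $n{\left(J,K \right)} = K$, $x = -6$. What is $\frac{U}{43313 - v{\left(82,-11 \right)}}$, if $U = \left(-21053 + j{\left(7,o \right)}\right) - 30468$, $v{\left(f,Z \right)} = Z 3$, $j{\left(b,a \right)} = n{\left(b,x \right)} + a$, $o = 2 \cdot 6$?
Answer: $- \frac{51515}{43346} \approx -1.1885$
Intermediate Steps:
$o = 12$
$j{\left(b,a \right)} = -6 + a$
$v{\left(f,Z \right)} = 3 Z$
$U = -51515$ ($U = \left(-21053 + \left(-6 + 12\right)\right) - 30468 = \left(-21053 + 6\right) - 30468 = -21047 - 30468 = -51515$)
$\frac{U}{43313 - v{\left(82,-11 \right)}} = - \frac{51515}{43313 - 3 \left(-11\right)} = - \frac{51515}{43313 - -33} = - \frac{51515}{43313 + 33} = - \frac{51515}{43346}$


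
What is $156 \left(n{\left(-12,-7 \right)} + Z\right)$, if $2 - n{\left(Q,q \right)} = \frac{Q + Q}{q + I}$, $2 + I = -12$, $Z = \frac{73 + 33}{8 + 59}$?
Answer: $\frac{178464}{469} \approx 380.52$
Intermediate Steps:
$Z = \frac{106}{67} \approx 1.5821$
$I = -14$ ($I = -2 - 12 = -14$)
$n{\left(Q,q \right)} = 2 - \frac{2 Q}{-14 + q}$ ($n{\left(Q,q \right)} = 2 - \frac{Q + Q}{q - 14} = 2 - \frac{2 Q}{-14 + q}$)
$156 \left(n{\left(-12,-7 \right)} + Z\right) = 156 \left(\frac{2 \left(-14 - 7 - -12\right)}{-14 - 7} + \frac{106}{67}\right) = 156 \left(\frac{2 \left(-14 - 7 + 12\right)}{-21} + \frac{106}{67}\right) = 156 \left(2 \left(- \frac{1}{21}\right) \left(-9\right) + \frac{106}{67}\right) = 156 \left(\frac{6}{7} + \frac{106}{67}\right) = 156 \cdot \frac{1144}{469} = \frac{178464}{469}$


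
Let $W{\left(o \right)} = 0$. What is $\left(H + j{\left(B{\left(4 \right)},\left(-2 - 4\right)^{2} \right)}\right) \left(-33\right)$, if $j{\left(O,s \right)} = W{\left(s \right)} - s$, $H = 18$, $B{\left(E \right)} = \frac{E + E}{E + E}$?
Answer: $594$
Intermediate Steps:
$B{\left(E \right)} = 1$ ($B{\left(E \right)} = \frac{2 E}{2 E} = 2 E \frac{1}{2 E} = 1$)
$j{\left(O,s \right)} = - s$ ($j{\left(O,s \right)} = 0 - s = - s$)
$\left(H + j{\left(B{\left(4 \right)},\left(-2 - 4\right)^{2} \right)}\right) \left(-33\right) = \left(18 - \left(-2 - 4\right)^{2}\right) \left(-33\right) = \left(18 - \left(-6\right)^{2}\right) \left(-33\right) = \left(18 - 36\right) \left(-33\right) = \left(-18\right) \left(-33\right) = 594$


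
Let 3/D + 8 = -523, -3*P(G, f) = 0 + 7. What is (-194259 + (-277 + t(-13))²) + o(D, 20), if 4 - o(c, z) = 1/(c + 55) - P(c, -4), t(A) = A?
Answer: -3216814979/29202 ≈ -1.1016e+5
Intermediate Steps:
P(G, f) = -7/3 (P(G, f) = -(0 + 7)/3 = -⅓*7 = -7/3)
D = -1/177 (D = 3/(-8 - 523) = 3/(-531) = 3*(-1/531) = -1/177 ≈ -0.0056497)
o(c, z) = 5/3 - 1/(55 + c) (o(c, z) = 4 - (1/(c + 55) - 1*(-7/3)) = 4 - (1/(55 + c) + 7/3) = 4 - (7/3 + 1/(55 + c)) = 4 + (-7/3 - 1/(55 + c)) = 5/3 - 1/(55 + c))
(-194259 + (-277 + t(-13))²) + o(D, 20) = (-194259 + (-277 - 13)²) + (272 + 5*(-1/177))/(3*(55 - 1/177)) = (-194259 + (-290)²) + (272 - 5/177)/(3*(9734/177)) = (-194259 + 84100) + (⅓)*(177/9734)*(48139/177) = -110159 + 48139/29202 = -3216814979/29202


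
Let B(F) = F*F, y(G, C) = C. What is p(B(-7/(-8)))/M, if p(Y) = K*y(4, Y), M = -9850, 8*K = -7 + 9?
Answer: -49/2521600 ≈ -1.9432e-5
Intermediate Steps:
B(F) = F²
K = ¼ (K = (-7 + 9)/8 = (⅛)*2 = ¼ ≈ 0.25000)
p(Y) = Y/4
p(B(-7/(-8)))/M = ((-7/(-8))²/4)/(-9850) = ((-7*(-⅛))²/4)*(-1/9850) = ((7/8)²/4)*(-1/9850) = ((¼)*(49/64))*(-1/9850) = (49/256)*(-1/9850) = -49/2521600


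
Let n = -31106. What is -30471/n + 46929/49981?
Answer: 19753275/10296086 ≈ 1.9185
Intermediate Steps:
-30471/n + 46929/49981 = -30471/(-31106) + 46929/49981 = -30471*(-1/31106) + 46929*(1/49981) = 30471/31106 + 46929/49981 = 19753275/10296086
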